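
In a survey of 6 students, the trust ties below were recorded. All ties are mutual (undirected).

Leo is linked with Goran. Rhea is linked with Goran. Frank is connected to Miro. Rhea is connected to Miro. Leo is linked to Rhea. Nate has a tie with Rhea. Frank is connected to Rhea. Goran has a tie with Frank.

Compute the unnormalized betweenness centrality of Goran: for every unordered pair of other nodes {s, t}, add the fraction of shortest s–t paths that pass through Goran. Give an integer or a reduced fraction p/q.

1/2

Pairs whose geodesics pass through Goran — Frank–Leo: 1/2.
All other pairs contribute 0.
Summing the contributions gives betweenness(Goran) = 1/2.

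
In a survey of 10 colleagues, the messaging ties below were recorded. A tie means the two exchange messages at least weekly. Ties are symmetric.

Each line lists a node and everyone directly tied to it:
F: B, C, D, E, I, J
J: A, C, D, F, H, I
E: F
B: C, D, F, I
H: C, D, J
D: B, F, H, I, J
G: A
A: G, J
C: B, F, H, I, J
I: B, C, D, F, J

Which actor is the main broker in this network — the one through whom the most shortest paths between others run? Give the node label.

J

Unnormalized betweenness of each node: A:8, B:1/5, C:9/4, D:9/4, E:0, F:179/20, G:0, H:1/5, I:19/20, J:76/5.
J has the largest value, 76/5, making it the main broker — the node through which the most shortest paths run.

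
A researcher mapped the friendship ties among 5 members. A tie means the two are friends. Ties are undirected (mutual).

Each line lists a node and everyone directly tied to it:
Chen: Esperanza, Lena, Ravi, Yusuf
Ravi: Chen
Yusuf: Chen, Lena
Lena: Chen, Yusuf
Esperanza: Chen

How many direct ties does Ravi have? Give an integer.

1

Ravi is directly tied to Chen. That is 1 neighbor, so the degree of Ravi is 1.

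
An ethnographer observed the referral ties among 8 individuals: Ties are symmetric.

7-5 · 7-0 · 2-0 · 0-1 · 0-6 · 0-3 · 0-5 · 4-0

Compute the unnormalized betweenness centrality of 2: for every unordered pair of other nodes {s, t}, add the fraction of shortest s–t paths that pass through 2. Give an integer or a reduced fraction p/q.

No shortest path between any pair of other nodes passes through 2.
Summing the contributions gives betweenness(2) = 0.

0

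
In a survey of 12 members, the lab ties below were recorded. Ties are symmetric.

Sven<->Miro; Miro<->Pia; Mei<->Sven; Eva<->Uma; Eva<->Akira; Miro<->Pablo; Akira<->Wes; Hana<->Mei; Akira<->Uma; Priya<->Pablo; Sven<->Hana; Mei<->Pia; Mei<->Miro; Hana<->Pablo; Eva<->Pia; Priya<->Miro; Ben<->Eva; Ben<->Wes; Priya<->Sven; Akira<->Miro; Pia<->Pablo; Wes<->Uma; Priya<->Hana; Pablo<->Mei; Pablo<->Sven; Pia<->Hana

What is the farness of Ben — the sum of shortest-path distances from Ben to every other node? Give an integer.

28

Distances from Ben: Akira:2, Eva:1, Hana:3, Mei:3, Miro:3, Pablo:3, Pia:2, Priya:4, Sven:4, Uma:2, Wes:1.
Sum = 2 + 1 + 3 + 3 + 3 + 3 + 2 + 4 + 4 + 2 + 1 = 28.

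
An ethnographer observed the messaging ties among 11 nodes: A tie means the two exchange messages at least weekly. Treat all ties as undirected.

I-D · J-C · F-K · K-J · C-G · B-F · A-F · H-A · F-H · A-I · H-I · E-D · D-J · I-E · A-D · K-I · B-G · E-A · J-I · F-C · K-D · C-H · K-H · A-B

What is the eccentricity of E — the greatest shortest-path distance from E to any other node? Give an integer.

Distances from E: A:1, B:2, C:3, D:1, F:2, G:3, H:2, I:1, J:2, K:2.
The largest is 3 (to C and G), so the eccentricity of E is 3.

3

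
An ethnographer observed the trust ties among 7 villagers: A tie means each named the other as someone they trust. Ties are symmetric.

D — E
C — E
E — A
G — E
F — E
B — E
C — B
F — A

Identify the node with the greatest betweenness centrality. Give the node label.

Unnormalized betweenness of each node: A:0, B:0, C:0, D:0, E:13, F:0, G:0.
E has the largest value, 13, making it the main broker — the node through which the most shortest paths run.

E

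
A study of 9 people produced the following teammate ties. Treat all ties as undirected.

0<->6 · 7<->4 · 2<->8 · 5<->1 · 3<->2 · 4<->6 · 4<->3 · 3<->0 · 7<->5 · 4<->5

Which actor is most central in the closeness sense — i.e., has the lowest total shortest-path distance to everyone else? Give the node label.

Farness (sum of distances to all others) for each node — 0:19, 1:24, 2:19, 3:14, 4:13, 5:17, 6:18, 7:18, 8:26.
The smallest farness is 13, for 4, so 4 has the highest closeness.

4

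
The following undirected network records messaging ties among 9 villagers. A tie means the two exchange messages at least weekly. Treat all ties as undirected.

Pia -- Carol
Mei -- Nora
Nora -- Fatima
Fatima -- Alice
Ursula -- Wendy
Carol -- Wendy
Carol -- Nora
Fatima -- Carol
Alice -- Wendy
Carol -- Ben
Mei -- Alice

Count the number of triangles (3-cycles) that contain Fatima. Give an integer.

1

Fatima's neighbors: Alice, Carol, and Nora.
Neighbor pairs that are themselves tied: Fatima–Carol–Nora. Each forms one triangle with Fatima, for 1 in total.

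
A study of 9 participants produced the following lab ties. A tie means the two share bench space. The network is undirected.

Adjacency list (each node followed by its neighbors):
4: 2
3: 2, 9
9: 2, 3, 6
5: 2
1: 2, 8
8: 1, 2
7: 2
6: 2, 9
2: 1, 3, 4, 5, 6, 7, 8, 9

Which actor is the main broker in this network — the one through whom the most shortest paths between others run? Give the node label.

2

Unnormalized betweenness of each node: 1:0, 2:49/2, 3:0, 4:0, 5:0, 6:0, 7:0, 8:0, 9:1/2.
2 has the largest value, 49/2, making it the main broker — the node through which the most shortest paths run.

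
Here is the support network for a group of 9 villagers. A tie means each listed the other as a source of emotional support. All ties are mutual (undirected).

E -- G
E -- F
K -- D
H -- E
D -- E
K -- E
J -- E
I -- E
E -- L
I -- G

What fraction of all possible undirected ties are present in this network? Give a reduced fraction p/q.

5/18

There are 10 edges and 9 nodes, so the maximum possible is C(9,2) = 36.
Density = 10/36 = 5/18.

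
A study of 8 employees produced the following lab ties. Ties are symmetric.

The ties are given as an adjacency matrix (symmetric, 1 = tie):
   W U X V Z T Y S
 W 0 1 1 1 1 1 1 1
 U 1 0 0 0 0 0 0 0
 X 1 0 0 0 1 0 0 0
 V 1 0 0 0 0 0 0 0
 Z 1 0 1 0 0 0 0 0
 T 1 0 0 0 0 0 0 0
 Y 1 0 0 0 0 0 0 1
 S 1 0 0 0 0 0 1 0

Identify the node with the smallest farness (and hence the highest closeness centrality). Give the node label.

Farness (sum of distances to all others) for each node — S:12, T:13, U:13, V:13, W:7, X:12, Y:12, Z:12.
The smallest farness is 7, for W, so W has the highest closeness.

W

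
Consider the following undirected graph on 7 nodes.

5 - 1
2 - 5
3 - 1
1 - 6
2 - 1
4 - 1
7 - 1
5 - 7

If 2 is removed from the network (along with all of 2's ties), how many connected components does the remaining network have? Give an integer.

2's neighbors (1 and 5) remain reachable from one another through other ties, so the rest of the network stays in one piece.

1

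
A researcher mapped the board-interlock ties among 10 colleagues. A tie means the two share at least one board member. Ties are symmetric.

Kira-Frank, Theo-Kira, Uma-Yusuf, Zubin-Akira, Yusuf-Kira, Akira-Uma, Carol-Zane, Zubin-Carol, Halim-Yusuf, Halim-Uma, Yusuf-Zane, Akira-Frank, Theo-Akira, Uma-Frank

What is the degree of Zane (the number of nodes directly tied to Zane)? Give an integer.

2

Zane is directly tied to Carol and Yusuf. That is 2 neighbors, so the degree of Zane is 2.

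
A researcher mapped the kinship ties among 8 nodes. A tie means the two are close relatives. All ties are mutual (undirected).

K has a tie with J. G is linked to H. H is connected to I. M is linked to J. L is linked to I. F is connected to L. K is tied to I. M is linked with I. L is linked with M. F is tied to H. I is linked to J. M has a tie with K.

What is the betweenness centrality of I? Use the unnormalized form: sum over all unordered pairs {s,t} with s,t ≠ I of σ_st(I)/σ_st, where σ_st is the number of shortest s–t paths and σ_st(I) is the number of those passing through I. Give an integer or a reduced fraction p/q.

Pairs whose geodesics pass through I — F–J: 2/3; F–K: 2/3; H–J: 1; H–M: 1; H–L: 1/2; H–K: 1; G–J: 1; G–M: 1; G–L: 1/2; G–K: 1; J–L: 1/2; L–K: 1/2.
All other pairs contribute 0.
Summing the contributions gives betweenness(I) = 28/3.

28/3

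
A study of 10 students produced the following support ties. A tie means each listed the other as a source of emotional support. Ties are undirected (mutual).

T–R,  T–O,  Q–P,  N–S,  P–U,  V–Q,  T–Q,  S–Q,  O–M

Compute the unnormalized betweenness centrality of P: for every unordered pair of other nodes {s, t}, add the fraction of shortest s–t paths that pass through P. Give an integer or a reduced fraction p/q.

8

Pairs whose geodesics pass through P — T–U: 1; U–R: 1; U–M: 1; U–V: 1; U–Q: 1; U–N: 1; U–O: 1; U–S: 1.
All other pairs contribute 0.
Summing the contributions gives betweenness(P) = 8.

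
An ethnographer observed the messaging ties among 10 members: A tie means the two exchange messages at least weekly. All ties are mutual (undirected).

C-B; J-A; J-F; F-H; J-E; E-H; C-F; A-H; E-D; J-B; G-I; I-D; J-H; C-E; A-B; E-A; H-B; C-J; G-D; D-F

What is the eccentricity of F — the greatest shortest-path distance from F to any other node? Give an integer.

Distances from F: A:2, B:2, C:1, D:1, E:2, G:2, H:1, I:2, J:1.
The largest is 2 (to G, E, I, A, and B), so the eccentricity of F is 2.

2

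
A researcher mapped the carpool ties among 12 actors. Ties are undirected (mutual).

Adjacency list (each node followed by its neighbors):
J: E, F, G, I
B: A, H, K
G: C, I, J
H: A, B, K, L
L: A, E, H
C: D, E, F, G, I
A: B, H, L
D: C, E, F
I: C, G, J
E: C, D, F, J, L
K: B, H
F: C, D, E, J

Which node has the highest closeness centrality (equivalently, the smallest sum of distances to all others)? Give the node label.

Farness (sum of distances to all others) for each node — A:27, B:34, C:23, D:25, E:19, F:24, G:30, H:26, I:30, J:24, K:35, L:21.
The smallest farness is 19, for E, so E has the highest closeness.

E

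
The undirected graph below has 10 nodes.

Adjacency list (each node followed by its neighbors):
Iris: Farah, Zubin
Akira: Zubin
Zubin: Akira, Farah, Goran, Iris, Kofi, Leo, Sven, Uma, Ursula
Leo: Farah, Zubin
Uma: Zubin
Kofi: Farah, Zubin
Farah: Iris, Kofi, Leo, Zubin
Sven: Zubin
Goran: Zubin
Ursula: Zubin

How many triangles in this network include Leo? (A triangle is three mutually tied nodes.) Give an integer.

Leo's neighbors: Farah and Zubin.
Neighbor pairs that are themselves tied: Leo–Farah–Zubin. Each forms one triangle with Leo, for 1 in total.

1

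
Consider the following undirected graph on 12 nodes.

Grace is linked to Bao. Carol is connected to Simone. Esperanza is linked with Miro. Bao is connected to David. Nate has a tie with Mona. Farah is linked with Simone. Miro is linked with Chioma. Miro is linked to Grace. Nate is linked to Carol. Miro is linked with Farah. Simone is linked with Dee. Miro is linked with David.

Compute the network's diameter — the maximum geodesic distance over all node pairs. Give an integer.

7

Eccentricity of each node (its greatest distance to any other): Bao:7, Carol:5, Chioma:6, David:6, Dee:5, Esperanza:6, Farah:4, Grace:6, Miro:5, Mona:7, Nate:6, Simone:4.
The maximum eccentricity is 7, realized for instance by the pair Mona–Bao via Mona – Nate – Carol – Simone – Farah – Miro – Grace – Bao. So the diameter is 7.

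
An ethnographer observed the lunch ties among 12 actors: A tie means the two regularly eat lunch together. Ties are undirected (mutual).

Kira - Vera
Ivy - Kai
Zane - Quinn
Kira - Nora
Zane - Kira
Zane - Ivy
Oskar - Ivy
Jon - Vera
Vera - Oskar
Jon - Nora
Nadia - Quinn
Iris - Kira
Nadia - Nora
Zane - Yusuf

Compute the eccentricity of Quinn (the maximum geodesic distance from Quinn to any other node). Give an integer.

Distances from Quinn: Iris:3, Ivy:2, Jon:3, Kai:3, Kira:2, Nadia:1, Nora:2, Oskar:3, Vera:3, Yusuf:2, Zane:1.
The largest is 3 (to Jon, Kai, Oskar, Vera, and Iris), so the eccentricity of Quinn is 3.

3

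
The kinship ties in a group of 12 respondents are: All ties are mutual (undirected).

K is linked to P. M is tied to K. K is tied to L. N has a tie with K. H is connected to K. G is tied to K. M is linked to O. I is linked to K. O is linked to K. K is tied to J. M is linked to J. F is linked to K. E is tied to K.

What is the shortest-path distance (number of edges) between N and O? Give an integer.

One shortest route is N – K – O, which uses 2 edges, and N and O are not directly tied, so nothing shorter exists. So d(N,O) = 2.

2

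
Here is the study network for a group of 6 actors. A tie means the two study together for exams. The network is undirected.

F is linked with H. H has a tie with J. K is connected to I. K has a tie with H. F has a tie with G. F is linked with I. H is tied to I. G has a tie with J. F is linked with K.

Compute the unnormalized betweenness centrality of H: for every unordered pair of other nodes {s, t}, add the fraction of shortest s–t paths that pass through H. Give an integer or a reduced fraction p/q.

5/2

Pairs whose geodesics pass through H — J–K: 1; J–F: 1/2; J–I: 1.
All other pairs contribute 0.
Summing the contributions gives betweenness(H) = 5/2.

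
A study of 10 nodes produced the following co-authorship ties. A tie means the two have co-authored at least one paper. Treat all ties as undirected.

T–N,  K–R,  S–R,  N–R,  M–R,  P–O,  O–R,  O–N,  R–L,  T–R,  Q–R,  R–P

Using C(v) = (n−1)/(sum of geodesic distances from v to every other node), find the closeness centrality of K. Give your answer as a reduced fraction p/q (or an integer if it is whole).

9/17

Distances from K: L:2, M:2, N:2, O:2, P:2, Q:2, R:1, S:2, T:2. Sum = 17.
n = 10, so closeness = 9/17.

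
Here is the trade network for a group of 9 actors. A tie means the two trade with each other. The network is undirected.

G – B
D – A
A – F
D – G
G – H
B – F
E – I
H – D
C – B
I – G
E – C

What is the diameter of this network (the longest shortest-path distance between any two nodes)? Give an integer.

4

Eccentricity of each node (its greatest distance to any other): A:4, B:2, C:3, D:3, E:4, F:3, G:2, H:3, I:3.
The maximum eccentricity is 4, realized for instance by the pair E–A via E – I – G – D – A. So the diameter is 4.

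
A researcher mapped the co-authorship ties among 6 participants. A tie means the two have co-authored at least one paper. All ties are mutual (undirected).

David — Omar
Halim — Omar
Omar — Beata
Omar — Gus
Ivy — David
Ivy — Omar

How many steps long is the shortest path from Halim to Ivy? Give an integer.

2

One shortest route is Halim – Omar – Ivy, which uses 2 edges, and Halim and Ivy are not directly tied, so nothing shorter exists. So d(Halim,Ivy) = 2.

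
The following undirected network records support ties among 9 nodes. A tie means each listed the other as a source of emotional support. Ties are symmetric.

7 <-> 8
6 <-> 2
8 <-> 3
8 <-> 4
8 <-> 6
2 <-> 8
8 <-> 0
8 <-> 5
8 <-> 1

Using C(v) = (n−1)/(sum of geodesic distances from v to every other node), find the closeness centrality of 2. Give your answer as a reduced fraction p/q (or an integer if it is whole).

Distances from 2: 0:2, 1:2, 3:2, 4:2, 5:2, 6:1, 7:2, 8:1. Sum = 14.
n = 9, so closeness = 8/14 = 4/7.

4/7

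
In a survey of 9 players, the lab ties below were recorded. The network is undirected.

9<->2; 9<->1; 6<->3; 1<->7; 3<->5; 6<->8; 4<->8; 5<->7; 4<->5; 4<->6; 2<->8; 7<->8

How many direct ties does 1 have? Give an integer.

2

1 is directly tied to 7 and 9. That is 2 neighbors, so the degree of 1 is 2.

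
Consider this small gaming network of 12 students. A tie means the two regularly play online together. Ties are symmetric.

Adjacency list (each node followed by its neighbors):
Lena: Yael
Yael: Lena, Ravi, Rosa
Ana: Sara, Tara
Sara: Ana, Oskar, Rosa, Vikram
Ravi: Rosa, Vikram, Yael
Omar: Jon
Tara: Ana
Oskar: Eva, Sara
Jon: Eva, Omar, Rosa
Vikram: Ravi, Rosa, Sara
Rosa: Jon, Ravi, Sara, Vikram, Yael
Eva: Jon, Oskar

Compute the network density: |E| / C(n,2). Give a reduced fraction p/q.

5/22

There are 15 edges and 12 nodes, so the maximum possible is C(12,2) = 66.
Density = 15/66 = 5/22.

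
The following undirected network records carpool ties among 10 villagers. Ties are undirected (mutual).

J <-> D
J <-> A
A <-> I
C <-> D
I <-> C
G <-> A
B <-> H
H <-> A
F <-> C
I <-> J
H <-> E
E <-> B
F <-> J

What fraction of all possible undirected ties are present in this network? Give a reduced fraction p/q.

There are 13 edges and 10 nodes, so the maximum possible is C(10,2) = 45.
Density = 13/45.

13/45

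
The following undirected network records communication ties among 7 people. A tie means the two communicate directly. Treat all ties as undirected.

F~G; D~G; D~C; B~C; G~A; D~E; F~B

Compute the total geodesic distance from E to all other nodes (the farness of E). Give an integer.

Distances from E: A:3, B:3, C:2, D:1, F:3, G:2.
Sum = 3 + 3 + 2 + 1 + 3 + 2 = 14.

14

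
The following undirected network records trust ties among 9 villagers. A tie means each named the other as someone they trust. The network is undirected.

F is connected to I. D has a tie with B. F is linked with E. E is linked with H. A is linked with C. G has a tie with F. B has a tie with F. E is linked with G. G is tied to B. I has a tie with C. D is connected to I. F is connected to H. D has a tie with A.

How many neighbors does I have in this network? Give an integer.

3

I is directly tied to C, D, and F. That is 3 neighbors, so the degree of I is 3.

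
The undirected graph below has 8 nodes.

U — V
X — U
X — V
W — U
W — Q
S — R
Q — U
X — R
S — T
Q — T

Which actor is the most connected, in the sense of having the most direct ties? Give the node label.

U

Degrees — Q:3, R:2, S:2, T:2, U:4, V:2, W:2, X:3.
The maximum is 4, attained only by U.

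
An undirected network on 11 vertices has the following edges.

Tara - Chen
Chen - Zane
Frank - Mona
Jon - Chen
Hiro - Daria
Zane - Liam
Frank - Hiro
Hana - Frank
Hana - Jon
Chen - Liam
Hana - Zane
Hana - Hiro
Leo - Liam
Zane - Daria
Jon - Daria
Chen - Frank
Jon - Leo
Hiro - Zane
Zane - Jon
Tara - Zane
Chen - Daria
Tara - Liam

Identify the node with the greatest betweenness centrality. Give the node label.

Unnormalized betweenness of each node: Chen:59/6, Daria:11/12, Frank:29/3, Hana:35/12, Hiro:2, Jon:23/4, Leo:1/3, Liam:35/12, Mona:0, Tara:0, Zane:23/3.
Chen has the largest value, 59/6, making it the main broker — the node through which the most shortest paths run.

Chen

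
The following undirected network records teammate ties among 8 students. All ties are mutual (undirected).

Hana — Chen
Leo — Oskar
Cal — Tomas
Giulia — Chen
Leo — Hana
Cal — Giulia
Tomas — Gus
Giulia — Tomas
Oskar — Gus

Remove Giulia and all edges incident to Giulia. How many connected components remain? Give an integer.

Giulia's neighbors (Cal, Chen, and Tomas) remain reachable from one another through other ties, so the rest of the network stays in one piece.

1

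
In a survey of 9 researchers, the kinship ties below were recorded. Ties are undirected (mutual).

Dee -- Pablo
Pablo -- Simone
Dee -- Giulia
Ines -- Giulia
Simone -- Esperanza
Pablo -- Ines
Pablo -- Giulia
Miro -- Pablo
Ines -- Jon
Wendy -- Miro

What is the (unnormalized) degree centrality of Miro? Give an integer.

Miro is directly tied to Pablo and Wendy. That is 2 neighbors, so the degree of Miro is 2.

2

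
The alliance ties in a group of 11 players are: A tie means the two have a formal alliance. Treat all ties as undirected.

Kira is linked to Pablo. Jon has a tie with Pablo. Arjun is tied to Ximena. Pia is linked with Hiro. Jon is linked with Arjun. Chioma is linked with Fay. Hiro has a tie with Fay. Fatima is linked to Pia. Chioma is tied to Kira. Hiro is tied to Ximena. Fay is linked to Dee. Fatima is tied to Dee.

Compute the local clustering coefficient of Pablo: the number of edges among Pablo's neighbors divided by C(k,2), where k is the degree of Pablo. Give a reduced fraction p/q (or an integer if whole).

Pablo's neighbors: Jon and Kira (k = 2).
Possible neighbor pairs: C(2,2) = 1. Edges among them: none → e = 0.
Clustering(Pablo) = 0/1.

0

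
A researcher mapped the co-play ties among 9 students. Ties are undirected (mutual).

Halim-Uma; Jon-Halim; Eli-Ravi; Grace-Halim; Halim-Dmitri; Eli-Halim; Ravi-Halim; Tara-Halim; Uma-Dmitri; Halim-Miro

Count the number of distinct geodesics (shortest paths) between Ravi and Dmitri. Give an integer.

1

The shortest distance is 2, and the only length-2 path is Ravi–Halim–Dmitri. So there is exactly 1 shortest path.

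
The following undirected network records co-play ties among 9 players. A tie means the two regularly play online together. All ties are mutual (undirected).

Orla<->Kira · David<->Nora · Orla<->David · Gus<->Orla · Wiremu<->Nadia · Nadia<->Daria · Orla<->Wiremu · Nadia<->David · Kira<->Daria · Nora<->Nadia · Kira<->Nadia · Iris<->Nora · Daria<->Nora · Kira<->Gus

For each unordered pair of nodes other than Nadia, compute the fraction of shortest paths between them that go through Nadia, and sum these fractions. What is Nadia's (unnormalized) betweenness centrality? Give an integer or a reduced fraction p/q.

Pairs whose geodesics pass through Nadia — Gus–Nora: 1/3; Gus–Iris: 1/3; Kira–Nora: 1/2; Kira–David: 1/2; Kira–Iris: 1/2; Kira–Wiremu: 1/2; Nora–Wiremu: 1; David–Wiremu: 1/2; David–Daria: 1/2; Iris–Wiremu: 1; Wiremu–Daria: 1.
All other pairs contribute 0.
Summing the contributions gives betweenness(Nadia) = 20/3.

20/3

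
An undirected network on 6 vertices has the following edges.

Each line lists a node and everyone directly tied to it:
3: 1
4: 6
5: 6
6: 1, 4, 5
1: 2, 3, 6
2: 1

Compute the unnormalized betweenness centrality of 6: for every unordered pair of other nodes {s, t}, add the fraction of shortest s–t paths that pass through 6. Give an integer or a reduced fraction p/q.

7

Pairs whose geodesics pass through 6 — 5–3: 1; 5–1: 1; 5–4: 1; 5–2: 1; 3–4: 1; 1–4: 1; 4–2: 1.
All other pairs contribute 0.
Summing the contributions gives betweenness(6) = 7.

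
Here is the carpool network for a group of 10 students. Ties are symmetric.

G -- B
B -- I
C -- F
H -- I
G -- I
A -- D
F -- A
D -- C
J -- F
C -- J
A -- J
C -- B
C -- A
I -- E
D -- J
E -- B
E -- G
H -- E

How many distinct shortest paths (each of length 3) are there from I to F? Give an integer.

The shortest distance is 3, and the only length-3 path is I–B–C–F. So there is exactly 1 shortest path.

1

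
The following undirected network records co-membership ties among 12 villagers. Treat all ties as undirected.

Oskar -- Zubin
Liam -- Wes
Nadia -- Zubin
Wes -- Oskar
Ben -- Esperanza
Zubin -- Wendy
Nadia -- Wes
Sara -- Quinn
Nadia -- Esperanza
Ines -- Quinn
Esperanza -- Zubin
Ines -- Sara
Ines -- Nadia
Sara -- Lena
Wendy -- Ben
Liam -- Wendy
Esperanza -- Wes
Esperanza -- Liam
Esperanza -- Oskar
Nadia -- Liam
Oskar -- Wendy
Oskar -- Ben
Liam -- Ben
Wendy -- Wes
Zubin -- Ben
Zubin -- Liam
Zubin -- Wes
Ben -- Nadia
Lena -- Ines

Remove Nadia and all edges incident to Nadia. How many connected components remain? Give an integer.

Without Nadia, the remaining ties split the others into: {Ines, Lena, Quinn, Sara}; {Ben, Esperanza, Liam, Oskar, Wendy, Wes, Zubin}.
That's 2 separate components.

2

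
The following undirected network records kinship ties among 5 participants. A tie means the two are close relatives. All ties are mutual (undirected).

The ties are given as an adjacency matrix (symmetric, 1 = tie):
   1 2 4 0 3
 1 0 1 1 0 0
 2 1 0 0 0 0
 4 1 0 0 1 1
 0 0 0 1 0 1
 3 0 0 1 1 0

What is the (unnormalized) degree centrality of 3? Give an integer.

3 is directly tied to 0 and 4. That is 2 neighbors, so the degree of 3 is 2.

2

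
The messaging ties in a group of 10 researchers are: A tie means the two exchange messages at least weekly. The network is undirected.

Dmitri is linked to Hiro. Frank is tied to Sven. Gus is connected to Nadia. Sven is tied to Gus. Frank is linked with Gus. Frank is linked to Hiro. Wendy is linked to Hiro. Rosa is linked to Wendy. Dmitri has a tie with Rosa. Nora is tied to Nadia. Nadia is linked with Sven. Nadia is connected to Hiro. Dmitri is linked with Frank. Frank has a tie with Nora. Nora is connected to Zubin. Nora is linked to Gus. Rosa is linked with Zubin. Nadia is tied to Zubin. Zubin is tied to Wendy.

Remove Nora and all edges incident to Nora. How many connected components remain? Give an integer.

1

Nora's neighbors (Frank, Gus, Nadia, and Zubin) remain reachable from one another through other ties, so the rest of the network stays in one piece.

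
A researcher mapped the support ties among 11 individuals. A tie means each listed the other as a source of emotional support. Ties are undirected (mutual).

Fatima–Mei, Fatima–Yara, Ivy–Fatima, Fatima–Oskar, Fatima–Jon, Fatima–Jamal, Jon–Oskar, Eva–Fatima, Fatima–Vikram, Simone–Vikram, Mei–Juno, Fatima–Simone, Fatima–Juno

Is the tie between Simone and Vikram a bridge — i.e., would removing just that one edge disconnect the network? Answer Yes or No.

No

Even without that edge, Simone still reaches Vikram via Simone – Fatima – Vikram, so the network stays connected. Not a bridge.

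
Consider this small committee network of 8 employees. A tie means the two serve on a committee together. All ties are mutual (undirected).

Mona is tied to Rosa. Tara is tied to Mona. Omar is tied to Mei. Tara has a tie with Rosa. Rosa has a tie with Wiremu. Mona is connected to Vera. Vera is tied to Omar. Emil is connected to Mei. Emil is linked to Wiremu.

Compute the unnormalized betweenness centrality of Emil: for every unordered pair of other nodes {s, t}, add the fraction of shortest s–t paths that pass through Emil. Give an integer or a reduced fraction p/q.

7/2

Pairs whose geodesics pass through Emil — Tara–Mei: 1/2; Omar–Wiremu: 1; Mei–Wiremu: 1; Mei–Rosa: 1.
All other pairs contribute 0.
Summing the contributions gives betweenness(Emil) = 7/2.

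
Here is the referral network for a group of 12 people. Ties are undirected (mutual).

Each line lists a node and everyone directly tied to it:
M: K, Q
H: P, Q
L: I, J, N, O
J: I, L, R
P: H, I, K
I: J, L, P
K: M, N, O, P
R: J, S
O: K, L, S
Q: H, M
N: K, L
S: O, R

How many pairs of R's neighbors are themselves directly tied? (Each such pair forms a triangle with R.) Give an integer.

0

R's neighbors are J and S, but none of them are tied to each other, so no triangle contains R.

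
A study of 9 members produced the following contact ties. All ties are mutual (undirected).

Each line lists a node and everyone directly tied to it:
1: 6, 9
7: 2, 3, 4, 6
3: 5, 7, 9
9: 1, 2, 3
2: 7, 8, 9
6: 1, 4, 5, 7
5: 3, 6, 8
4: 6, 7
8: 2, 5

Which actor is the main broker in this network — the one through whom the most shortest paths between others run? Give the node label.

Unnormalized betweenness of each node: 1:4/3, 2:23/6, 3:7/3, 4:0, 5:7/2, 6:35/6, 7:31/6, 8:1, 9:3.
6 has the largest value, 35/6, making it the main broker — the node through which the most shortest paths run.

6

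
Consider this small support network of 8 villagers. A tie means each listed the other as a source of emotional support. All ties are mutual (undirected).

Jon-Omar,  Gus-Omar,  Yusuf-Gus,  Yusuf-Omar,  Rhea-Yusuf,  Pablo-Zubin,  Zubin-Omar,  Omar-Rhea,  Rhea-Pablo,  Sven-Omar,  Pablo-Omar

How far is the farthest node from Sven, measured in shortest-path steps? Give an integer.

2

Distances from Sven: Gus:2, Jon:2, Omar:1, Pablo:2, Rhea:2, Yusuf:2, Zubin:2.
The largest is 2 (to Zubin, Yusuf, Pablo, Rhea, Jon, and Gus), so the eccentricity of Sven is 2.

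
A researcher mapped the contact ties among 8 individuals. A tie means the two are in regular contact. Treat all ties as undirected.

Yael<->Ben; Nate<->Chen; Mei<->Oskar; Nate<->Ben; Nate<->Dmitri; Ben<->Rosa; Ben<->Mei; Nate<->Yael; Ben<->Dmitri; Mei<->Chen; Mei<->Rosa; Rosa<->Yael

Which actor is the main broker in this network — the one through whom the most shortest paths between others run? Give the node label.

Mei

Unnormalized betweenness of each node: Ben:6, Chen:1, Dmitri:0, Mei:15/2, Nate:3, Oskar:0, Rosa:1, Yael:1/2.
Mei has the largest value, 15/2, making it the main broker — the node through which the most shortest paths run.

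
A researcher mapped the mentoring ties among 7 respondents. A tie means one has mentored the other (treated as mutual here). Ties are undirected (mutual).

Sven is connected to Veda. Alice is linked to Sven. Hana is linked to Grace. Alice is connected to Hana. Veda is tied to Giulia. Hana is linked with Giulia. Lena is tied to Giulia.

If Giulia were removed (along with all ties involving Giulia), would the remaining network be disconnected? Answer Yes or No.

Removing Giulia leaves {Alice, Grace, Hana, Sven, and Veda} with no path to {Lena}, so the network splits into 2 components. Giulia is a cut vertex.

Yes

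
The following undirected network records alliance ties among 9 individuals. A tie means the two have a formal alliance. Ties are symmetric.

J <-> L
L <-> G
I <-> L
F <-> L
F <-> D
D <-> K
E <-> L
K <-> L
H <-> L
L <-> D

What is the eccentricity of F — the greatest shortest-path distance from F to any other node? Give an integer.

2

Distances from F: D:1, E:2, G:2, H:2, I:2, J:2, K:2, L:1.
The largest is 2 (to E, G, K, I, H, and J), so the eccentricity of F is 2.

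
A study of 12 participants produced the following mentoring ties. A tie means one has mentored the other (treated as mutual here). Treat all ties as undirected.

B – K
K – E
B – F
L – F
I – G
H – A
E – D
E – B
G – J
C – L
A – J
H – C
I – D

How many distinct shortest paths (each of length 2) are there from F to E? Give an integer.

1

The shortest distance is 2, and the only length-2 path is F–B–E. So there is exactly 1 shortest path.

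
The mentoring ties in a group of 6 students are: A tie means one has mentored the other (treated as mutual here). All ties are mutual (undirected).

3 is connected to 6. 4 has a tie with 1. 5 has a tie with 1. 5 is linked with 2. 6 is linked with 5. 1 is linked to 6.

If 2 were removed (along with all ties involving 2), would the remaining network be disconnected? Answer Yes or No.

No

Even without 2, every remaining node can still reach every other (the residual graph is connected), so 2 is not a cut vertex.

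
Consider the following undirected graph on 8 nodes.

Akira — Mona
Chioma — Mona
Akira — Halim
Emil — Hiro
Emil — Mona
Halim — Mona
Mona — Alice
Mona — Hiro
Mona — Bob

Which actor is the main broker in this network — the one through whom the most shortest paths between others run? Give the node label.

Mona

Unnormalized betweenness of each node: Akira:0, Alice:0, Bob:0, Chioma:0, Emil:0, Halim:0, Hiro:0, Mona:19.
Mona has the largest value, 19, making it the main broker — the node through which the most shortest paths run.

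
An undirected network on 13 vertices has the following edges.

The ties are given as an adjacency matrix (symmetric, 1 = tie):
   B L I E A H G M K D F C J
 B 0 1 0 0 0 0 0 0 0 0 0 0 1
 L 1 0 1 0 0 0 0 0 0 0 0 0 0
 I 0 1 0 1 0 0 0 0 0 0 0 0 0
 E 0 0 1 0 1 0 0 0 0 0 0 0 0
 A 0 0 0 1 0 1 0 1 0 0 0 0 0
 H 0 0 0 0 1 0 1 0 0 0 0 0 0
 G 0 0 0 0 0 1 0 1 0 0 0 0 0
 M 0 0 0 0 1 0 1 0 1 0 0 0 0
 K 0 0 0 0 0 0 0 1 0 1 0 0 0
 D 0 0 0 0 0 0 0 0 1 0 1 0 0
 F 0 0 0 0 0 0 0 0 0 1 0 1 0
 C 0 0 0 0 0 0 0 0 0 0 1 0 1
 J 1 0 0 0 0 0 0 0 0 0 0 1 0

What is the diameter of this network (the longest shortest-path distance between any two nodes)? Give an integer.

Eccentricity of each node (its greatest distance to any other): A:5, B:6, C:6, D:5, E:5, F:5, G:6, H:6, I:5, J:6, K:5, L:5, M:5.
The maximum eccentricity is 6, realized for instance by the pair B–G via B – L – I – E – A – H – G. So the diameter is 6.

6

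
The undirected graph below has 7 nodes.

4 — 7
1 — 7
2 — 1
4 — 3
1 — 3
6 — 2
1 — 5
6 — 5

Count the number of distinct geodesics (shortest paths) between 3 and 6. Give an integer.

2

The shortest distance is 3. The length-3 paths are: 3–1–2–6; 3–1–5–6.
That gives 2 distinct shortest paths.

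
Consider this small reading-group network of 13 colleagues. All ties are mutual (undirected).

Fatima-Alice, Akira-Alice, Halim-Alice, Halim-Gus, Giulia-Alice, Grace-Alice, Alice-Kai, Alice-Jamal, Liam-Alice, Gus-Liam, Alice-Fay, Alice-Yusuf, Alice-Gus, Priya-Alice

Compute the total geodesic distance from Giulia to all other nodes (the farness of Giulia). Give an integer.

Distances from Giulia: Akira:2, Alice:1, Fatima:2, Fay:2, Grace:2, Gus:2, Halim:2, Jamal:2, Kai:2, Liam:2, Priya:2, Yusuf:2.
Sum = 2 + 1 + 2 + 2 + 2 + 2 + 2 + 2 + 2 + 2 + 2 + 2 = 23.

23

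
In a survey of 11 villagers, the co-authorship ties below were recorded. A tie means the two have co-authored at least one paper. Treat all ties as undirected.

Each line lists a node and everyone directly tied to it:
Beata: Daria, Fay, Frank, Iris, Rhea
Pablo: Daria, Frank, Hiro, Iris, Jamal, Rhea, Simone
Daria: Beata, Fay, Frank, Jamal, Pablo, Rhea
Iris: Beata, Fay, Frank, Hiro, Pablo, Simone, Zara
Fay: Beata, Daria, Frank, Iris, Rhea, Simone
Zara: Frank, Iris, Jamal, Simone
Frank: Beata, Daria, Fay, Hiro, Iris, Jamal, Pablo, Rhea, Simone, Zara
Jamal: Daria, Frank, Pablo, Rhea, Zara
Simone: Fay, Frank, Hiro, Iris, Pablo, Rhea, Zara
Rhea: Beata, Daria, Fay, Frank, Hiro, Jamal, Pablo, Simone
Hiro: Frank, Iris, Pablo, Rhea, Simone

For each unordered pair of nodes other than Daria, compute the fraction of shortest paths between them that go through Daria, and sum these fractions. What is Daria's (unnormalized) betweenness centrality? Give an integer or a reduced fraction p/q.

67/60

Pairs whose geodesics pass through Daria — Pablo–Fay: 1/5; Pablo–Beata: 1/4; Jamal–Fay: 1/3; Jamal–Beata: 1/3.
All other pairs contribute 0.
Summing the contributions gives betweenness(Daria) = 67/60.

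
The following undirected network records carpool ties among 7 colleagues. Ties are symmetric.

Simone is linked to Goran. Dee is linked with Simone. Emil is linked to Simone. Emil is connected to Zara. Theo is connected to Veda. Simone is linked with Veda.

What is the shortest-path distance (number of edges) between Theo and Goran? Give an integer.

One shortest route is Theo – Veda – Simone – Goran, which uses 3 edges, and at distance 2 from Theo we only reach {Simone}, which does not include Goran. So d(Theo,Goran) = 3.

3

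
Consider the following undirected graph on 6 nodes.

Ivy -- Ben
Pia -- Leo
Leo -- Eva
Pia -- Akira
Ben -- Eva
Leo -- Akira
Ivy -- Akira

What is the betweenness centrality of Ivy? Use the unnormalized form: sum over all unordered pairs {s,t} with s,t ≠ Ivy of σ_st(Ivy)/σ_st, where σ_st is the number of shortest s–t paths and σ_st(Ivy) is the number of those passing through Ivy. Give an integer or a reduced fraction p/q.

3/2

Pairs whose geodesics pass through Ivy — Ben–Akira: 1; Ben–Pia: 1/2.
All other pairs contribute 0.
Summing the contributions gives betweenness(Ivy) = 3/2.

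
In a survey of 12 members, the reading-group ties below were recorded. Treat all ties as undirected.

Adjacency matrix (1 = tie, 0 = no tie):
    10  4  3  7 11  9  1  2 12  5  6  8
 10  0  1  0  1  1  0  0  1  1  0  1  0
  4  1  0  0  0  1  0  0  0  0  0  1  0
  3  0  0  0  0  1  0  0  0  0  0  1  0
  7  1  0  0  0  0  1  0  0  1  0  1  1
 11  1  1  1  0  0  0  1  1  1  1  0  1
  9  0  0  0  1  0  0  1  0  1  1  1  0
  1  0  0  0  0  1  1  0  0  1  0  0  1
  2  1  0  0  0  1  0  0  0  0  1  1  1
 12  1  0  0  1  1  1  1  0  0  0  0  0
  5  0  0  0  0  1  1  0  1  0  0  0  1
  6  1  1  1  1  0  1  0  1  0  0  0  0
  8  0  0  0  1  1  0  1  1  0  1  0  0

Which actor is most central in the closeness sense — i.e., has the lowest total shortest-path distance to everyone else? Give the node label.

Farness (sum of distances to all others) for each node — 1:18, 2:17, 3:20, 4:19, 5:18, 6:16, 7:17, 8:17, 9:17, 10:16, 11:14, 12:17.
The smallest farness is 14, for 11, so 11 has the highest closeness.

11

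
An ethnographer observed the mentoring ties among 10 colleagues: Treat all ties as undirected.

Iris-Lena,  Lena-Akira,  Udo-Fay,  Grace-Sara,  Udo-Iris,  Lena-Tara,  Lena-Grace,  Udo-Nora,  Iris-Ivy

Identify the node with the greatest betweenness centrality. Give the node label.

Unnormalized betweenness of each node: Akira:0, Fay:0, Grace:8, Iris:23, Ivy:0, Lena:25, Nora:0, Sara:0, Tara:0, Udo:15.
Lena has the largest value, 25, making it the main broker — the node through which the most shortest paths run.

Lena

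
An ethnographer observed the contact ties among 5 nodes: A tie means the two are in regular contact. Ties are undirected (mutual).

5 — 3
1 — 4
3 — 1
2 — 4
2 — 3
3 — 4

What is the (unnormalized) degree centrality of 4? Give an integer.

4 is directly tied to 1, 2, and 3. That is 3 neighbors, so the degree of 4 is 3.

3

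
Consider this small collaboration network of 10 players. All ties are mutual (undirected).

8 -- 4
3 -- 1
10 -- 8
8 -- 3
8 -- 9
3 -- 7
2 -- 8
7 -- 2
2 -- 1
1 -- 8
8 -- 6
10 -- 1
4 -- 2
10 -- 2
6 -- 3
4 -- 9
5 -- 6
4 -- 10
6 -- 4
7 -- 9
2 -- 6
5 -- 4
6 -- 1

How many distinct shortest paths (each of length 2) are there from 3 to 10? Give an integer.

2

The shortest distance is 2. The length-2 paths are: 3–1–10; 3–8–10.
That gives 2 distinct shortest paths.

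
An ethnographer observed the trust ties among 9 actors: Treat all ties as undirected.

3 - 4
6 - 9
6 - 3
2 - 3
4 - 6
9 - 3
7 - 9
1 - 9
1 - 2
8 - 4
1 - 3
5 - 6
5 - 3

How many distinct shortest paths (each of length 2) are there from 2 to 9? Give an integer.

The shortest distance is 2. The length-2 paths are: 2–1–9; 2–3–9.
That gives 2 distinct shortest paths.

2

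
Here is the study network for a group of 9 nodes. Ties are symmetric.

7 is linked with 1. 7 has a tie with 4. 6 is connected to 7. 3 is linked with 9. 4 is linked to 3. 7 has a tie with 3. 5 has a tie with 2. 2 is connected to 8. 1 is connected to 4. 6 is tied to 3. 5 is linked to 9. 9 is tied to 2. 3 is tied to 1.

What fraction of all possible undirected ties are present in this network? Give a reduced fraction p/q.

There are 13 edges and 9 nodes, so the maximum possible is C(9,2) = 36.
Density = 13/36.

13/36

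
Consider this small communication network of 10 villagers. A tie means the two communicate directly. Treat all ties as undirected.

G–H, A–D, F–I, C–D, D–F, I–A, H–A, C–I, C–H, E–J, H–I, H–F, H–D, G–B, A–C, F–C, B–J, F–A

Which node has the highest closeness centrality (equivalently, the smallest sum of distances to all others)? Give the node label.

H

Farness (sum of distances to all others) for each node — A:19, B:21, C:19, D:20, E:35, F:19, G:17, H:15, I:20, J:27.
The smallest farness is 15, for H, so H has the highest closeness.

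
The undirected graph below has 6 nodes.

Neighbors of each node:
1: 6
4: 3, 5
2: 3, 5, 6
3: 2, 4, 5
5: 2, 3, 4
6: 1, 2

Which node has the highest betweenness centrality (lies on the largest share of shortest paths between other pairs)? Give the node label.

Unnormalized betweenness of each node: 1:0, 2:6, 3:3/2, 4:0, 5:3/2, 6:4.
2 has the largest value, 6, making it the main broker — the node through which the most shortest paths run.

2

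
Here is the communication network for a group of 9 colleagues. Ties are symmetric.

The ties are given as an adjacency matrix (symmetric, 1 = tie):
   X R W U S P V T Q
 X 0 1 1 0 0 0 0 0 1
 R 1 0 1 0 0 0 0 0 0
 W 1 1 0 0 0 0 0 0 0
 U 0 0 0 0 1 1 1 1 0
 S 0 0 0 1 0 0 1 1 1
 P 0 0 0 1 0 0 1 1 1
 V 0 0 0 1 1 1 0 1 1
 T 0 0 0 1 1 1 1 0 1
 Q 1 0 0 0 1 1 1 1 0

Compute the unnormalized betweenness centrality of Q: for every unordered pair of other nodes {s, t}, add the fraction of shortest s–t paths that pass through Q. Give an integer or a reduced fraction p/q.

61/4

Pairs whose geodesics pass through Q — X–U: 4/4; X–S: 1; X–P: 1; X–V: 1; X–T: 1; R–U: 4/4; R–S: 1; R–P: 1; R–V: 1; R–T: 1; W–U: 4/4; W–S: 1; W–P: 1; W–V: 1 … (+2 more pairs).
All other pairs contribute 0.
Summing the contributions gives betweenness(Q) = 61/4.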